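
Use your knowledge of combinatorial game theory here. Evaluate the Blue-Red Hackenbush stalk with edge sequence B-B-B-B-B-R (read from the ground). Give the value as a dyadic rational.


Edges (from ground): B-B-B-B-B-R
By Berlekamp's sign-expansion rule, a Blue-Red Hackenbush stalk has the value of the surreal number whose sign sequence is the edge sequence with B -> + and R -> -.
Sign sequence: +++++-
Trace the sign expansion in the surreal number tree, starting from 0:
Edge 1: B (sign +) -> bounds (0, +inf), value = 1
Edge 2: B (sign +) -> bounds (1, +inf), value = 2
Edge 3: B (sign +) -> bounds (2, +inf), value = 3
Edge 4: B (sign +) -> bounds (3, +inf), value = 4
Edge 5: B (sign +) -> bounds (4, +inf), value = 5
Edge 6: R (sign -) -> bounds (4, 5), value = 9/2
Game value = 9/2

9/2


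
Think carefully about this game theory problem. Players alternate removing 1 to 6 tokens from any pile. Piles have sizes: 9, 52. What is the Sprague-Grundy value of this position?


Subtraction set: {1, 2, 3, 4, 5, 6}
For this subtraction set, G(n) = n mod 7 (period = max + 1 = 7).
Pile 1 (size 9): G(9) = 9 mod 7 = 2
Pile 2 (size 52): G(52) = 52 mod 7 = 3
Total Grundy value = XOR of all: 2 XOR 3 = 1

1


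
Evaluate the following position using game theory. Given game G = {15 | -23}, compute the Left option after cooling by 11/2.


Original game: {15 | -23} (a switch {a | b} with a > b).
Cooling by t (for t below the temperature (a - b)/2 = 19) taxes each move by t: {a | b} cooled by t is {a - t | b + t}.
Cooling amount: t = 11/2
Cooled Left option: 15 - 11/2 = 19/2
Cooled Right option: -23 + 11/2 = -35/2
Cooled game: {19/2 | -35/2}
Left option = 19/2

19/2


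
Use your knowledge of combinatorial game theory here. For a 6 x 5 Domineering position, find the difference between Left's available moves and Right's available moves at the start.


Board is 6 x 5 (rows x cols).
Left (vertical) placements: (rows-1) * cols = 5 * 5 = 25
Right (horizontal) placements: rows * (cols-1) = 6 * 4 = 24
Advantage = Left - Right = 25 - 24 = 1

1


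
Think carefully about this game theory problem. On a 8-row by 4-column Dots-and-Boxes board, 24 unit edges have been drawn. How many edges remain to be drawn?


Grid: 8 x 4 boxes, i.e. 9 rows and 5 columns of dots.
Horizontal edges: (rows + 1) * cols = 9 * 4 = 36
Vertical edges: rows * (cols + 1) = 8 * 5 = 40
Total edges: 36 + 40 = 76
Edges drawn: 24
Remaining: 76 - 24 = 52

52


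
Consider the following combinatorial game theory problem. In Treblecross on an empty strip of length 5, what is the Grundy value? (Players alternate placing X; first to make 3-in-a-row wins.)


Treblecross: place X on empty cells; 3-in-a-row wins.
Playing within two cells of an existing X lets the opponent win at once, so sensible play treats the cells i-2..i+2 around each X as dead. The player left with no safe cell loses, so this is a normal-play take-away game on strips of safe cells.
Placing X at cell i (0-indexed) of a strip of k safe cells leaves independent strips of sizes max(0, i-2) and max(0, k-i-3). Hence G(k) = mex{ G(max(0,i-2)) XOR G(max(0,k-i-3)) : 0 <= i < k }, with G(0) = 0.
G(1): splits (0,0):0^0=0 -> mex({0}) = 1
G(2): splits (0,0):0^0=0 -> mex({0}) = 1
G(3): splits (0,0):0^0=0 -> mex({0}) = 1
G(4): splits (0,1):0^1=1 (0,0):0^0=0 -> mex({0, 1}) = 2
G(5): splits (0,2):0^1=1 (0,1):0^1=1 (0,0):0^0=0 -> mex({0, 1}) = 2
Therefore G(5) = 2.

2


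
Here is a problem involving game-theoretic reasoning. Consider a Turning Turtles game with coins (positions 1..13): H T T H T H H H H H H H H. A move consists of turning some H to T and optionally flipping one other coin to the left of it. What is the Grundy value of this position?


Coins: H T T H T H H H H H H H H
Key fact: a single head at position k behaves exactly like a Nim heap of size k (turning it to T and optionally flipping a coin at j < k corresponds to moving the heap from k to j, or to 0), and heads combine as a disjunctive sum (two heads at the same place would cancel, matching j XOR j = 0). So the Nim-value is the XOR of the 1-indexed positions of the heads.
Face-up positions (1-indexed): [1, 4, 6, 7, 8, 9, 10, 11, 12, 13]
XOR 0 with 1: 0 XOR 1 = 1
XOR 1 with 4: 1 XOR 4 = 5
XOR 5 with 6: 5 XOR 6 = 3
XOR 3 with 7: 3 XOR 7 = 4
XOR 4 with 8: 4 XOR 8 = 12
XOR 12 with 9: 12 XOR 9 = 5
XOR 5 with 10: 5 XOR 10 = 15
XOR 15 with 11: 15 XOR 11 = 4
XOR 4 with 12: 4 XOR 12 = 8
XOR 8 with 13: 8 XOR 13 = 5
Nim-value = 5

5


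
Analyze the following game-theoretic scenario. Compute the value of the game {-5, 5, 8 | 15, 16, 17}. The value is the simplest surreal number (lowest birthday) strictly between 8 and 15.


Left options: {-5, 5, 8}, max = 8
Right options: {15, 16, 17}, min = 15
All options are numbers and max(Left) < min(Right), so by the simplicity theorem the value is the simplest (earliest-born) number strictly between 8 and 15.
Integers 9 through 14 all lie strictly between 8 and 15.
Among integers, the simplest (lowest birthday = smallest |n|; 0 is born on day 0, +-n on day n) is 9.
No non-integer in the interval can be simpler: if x is a non-integer in the interval, then floor(x) or ceil(x) also lies in the interval (the interval contains an integer), and both are proper prefixes of x's sign expansion, i.e. born earlier. So the game value is 9.
Game value = 9

9


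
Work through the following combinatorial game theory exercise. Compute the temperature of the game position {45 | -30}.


The game is {45 | -30}, a switch {a | b} with numbers a > b.
Cooling {a | b} by t gives {a - t | b + t}, which stops being hot when a - t = b + t, i.e. at t = (a - b)/2. So the temperature of a switch is (a - b)/2.
Temperature = (Left option - Right option) / 2
= (45 - (-30)) / 2
= 75 / 2
= 75/2

75/2


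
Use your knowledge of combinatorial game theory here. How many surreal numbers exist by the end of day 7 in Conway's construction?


Day 0: {|} = 0 is born. Count = 1.
Day n: the number of surreal numbers born by day n is 2^(n+1) - 1.
By day 0: 2^1 - 1 = 1
By day 1: 2^2 - 1 = 3
By day 2: 2^3 - 1 = 7
By day 3: 2^4 - 1 = 15
By day 4: 2^5 - 1 = 31
By day 5: 2^6 - 1 = 63
By day 6: 2^7 - 1 = 127
By day 7: 2^8 - 1 = 255
By day 7: 255 surreal numbers.

255


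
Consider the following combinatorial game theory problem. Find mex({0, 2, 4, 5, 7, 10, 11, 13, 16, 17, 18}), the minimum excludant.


Set = {0, 2, 4, 5, 7, 10, 11, 13, 16, 17, 18}
0 is in the set.
1 is NOT in the set. This is the mex.
mex = 1

1


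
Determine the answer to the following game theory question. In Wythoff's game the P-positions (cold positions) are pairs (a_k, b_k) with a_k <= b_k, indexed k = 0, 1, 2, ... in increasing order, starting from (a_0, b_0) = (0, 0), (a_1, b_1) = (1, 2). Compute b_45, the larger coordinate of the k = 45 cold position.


By Wythoff's theorem, a_k = floor(k * phi) and b_k = floor(k * phi^2) = a_k + k, where phi = (1 + sqrt(5))/2 is the golden ratio.
phi = (1 + sqrt(5))/2 = 1.618034
phi^2 = phi + 1 = 2.618034
k = 45
k * phi^2 = 45 * 2.618034 = 117.811529
b_45 = floor(k * phi^2) = 117 (check: a_45 + k = 72 + 45 = 117)

117


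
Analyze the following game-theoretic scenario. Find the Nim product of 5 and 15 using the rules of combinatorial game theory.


Nim multiplication is bilinear over XOR: (u XOR v) * w = (u*w) XOR (v*w).
So we split each operand into its bit components and XOR the pairwise Nim products.
5 = 1 + 4 (as XOR of powers of 2).
15 = 1 + 2 + 4 + 8 (as XOR of powers of 2).
Using the standard Nim-product table on single bits:
  2*2 = 3,   2*4 = 8,   2*8 = 12,
  4*4 = 6,   4*8 = 11,  8*8 = 13,
and  1*x = x (identity), k*l = l*k (commutative).
Pairwise Nim products:
  1 * 1 = 1
  1 * 2 = 2
  1 * 4 = 4
  1 * 8 = 8
  4 * 1 = 4
  4 * 2 = 8
  4 * 4 = 6
  4 * 8 = 11
XOR them: 1 XOR 2 XOR 4 XOR 8 XOR 4 XOR 8 XOR 6 XOR 11 = 14.
Result: 5 * 15 = 14 (in Nim).

14


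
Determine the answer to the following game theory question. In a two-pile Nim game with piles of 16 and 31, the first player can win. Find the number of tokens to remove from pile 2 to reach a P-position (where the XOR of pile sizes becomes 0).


Piles: 16 and 31
Current XOR: 16 XOR 31 = 15 (non-zero, so this is an N-position).
To make the XOR zero, we need to find a move that balances the piles.
For pile 2 (size 31): target = 31 XOR 15 = 16
We reduce pile 2 from 31 to 16.
Tokens removed: 31 - 16 = 15
Verification: 16 XOR 16 = 0

15


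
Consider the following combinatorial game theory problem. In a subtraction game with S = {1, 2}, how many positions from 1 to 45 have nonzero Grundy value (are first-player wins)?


Subtraction set S = {1, 2}, so G(n) = n mod 3.
G(n) = 0 when n is a multiple of 3.
Multiples of 3 in [1, 45]: 15
N-positions (nonzero Grundy) = 45 - 15 = 30

30


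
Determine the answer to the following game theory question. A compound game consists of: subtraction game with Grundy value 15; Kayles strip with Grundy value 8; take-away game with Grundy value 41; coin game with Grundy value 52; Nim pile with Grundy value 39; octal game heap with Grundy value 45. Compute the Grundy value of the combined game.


By the Sprague-Grundy theorem, the Grundy value of a sum of games is the XOR of individual Grundy values.
subtraction game: Grundy value = 15. Running XOR: 0 XOR 15 = 15
Kayles strip: Grundy value = 8. Running XOR: 15 XOR 8 = 7
take-away game: Grundy value = 41. Running XOR: 7 XOR 41 = 46
coin game: Grundy value = 52. Running XOR: 46 XOR 52 = 26
Nim pile: Grundy value = 39. Running XOR: 26 XOR 39 = 61
octal game heap: Grundy value = 45. Running XOR: 61 XOR 45 = 16
The combined Grundy value is 16.

16


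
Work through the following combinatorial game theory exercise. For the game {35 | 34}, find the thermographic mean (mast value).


Game = {35 | 34}, a switch {a | b} with numbers a > b.
Its thermograph has left wall a - t and right wall b + t, which meet at t = (a - b)/2, where both equal (a + b)/2. So the mast (mean value) is at (a + b)/2.
Mean = (35 + (34))/2 = 69/2 = 69/2

69/2


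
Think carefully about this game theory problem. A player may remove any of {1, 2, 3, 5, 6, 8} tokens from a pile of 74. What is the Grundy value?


The subtraction set is S = {1, 2, 3, 5, 6, 8}.
G(k) = mex{ G(k - s) : s in S, s <= k }. We compute iteratively: G(0) = 0.
G(1) = mex({0}) = 1
G(2) = mex({0, 1}) = 2
G(3) = mex({0, 1, 2}) = 3
G(4) = mex({1, 2, 3}) = 0
G(5) = mex({0, 2, 3}) = 1
G(6) = mex({0, 1, 3}) = 2
G(7) = mex({0, 1, 2}) = 3
G(8) = mex({0, 1, 2, 3}) = 4
G(9) = mex({0, 1, 2, 3, 4}) = 5
G(10) = mex({0, 1, 2, 3, 4, 5}) = 6
G(11) = mex({1, 2, 3, 4, 5, 6}) = 0
G(12) = mex({0, 2, 3, 5, 6}) = 1
G(13) = mex({0, 1, 3, 4, 6}) = 2
G(14) = mex({0, 1, 2, 4, 5}) = 3
G(15) = mex({1, 2, 3, 5, 6}) = 0
G(16) = mex({0, 2, 3, 4, 6}) = 1
G(17) = mex({0, 1, 3, 5}) = 2
G(18) = mex({0, 1, 2, 6}) = 3
Observe that G(11)..G(18) = 0, 1, 2, 3, 0, 1, 2, 3 repeats G(0)..G(7) = 0, 1, 2, 3, 0, 1, 2, 3.
For k >= max(S) = 8, G(k) is determined by the previous 8 values G(k-8)..G(k-1); a window of 8 consecutive values has recurred shifted by 11, so by induction G(k + 11) = G(k) for all k >= 0: the sequence is periodic from the start with period 11.
One period: G(0..10) = 0, 1, 2, 3, 0, 1, 2, 3, 4, 5, 6.
74 mod 11 = 8, so G(74) = G(8) = 4.

4


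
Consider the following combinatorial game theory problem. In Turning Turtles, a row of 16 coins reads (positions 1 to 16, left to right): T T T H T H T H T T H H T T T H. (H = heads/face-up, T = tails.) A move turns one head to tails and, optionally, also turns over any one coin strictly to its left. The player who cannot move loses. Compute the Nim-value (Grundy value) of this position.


Coins: T T T H T H T H T T H H T T T H
Key fact: a single head at position k behaves exactly like a Nim heap of size k (turning it to T and optionally flipping a coin at j < k corresponds to moving the heap from k to j, or to 0), and heads combine as a disjunctive sum (two heads at the same place would cancel, matching j XOR j = 0). So the Nim-value is the XOR of the 1-indexed positions of the heads.
Face-up positions (1-indexed): [4, 6, 8, 11, 12, 16]
XOR 0 with 4: 0 XOR 4 = 4
XOR 4 with 6: 4 XOR 6 = 2
XOR 2 with 8: 2 XOR 8 = 10
XOR 10 with 11: 10 XOR 11 = 1
XOR 1 with 12: 1 XOR 12 = 13
XOR 13 with 16: 13 XOR 16 = 29
Nim-value = 29

29


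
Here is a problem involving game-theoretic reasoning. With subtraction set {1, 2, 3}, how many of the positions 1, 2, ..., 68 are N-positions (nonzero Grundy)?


Subtraction set S = {1, 2, 3}, so G(n) = n mod 4.
G(n) = 0 when n is a multiple of 4.
Multiples of 4 in [1, 68]: 17
N-positions (nonzero Grundy) = 68 - 17 = 51

51


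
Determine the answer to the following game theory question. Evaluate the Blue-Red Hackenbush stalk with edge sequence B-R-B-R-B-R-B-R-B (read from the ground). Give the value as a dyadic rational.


Edges (from ground): B-R-B-R-B-R-B-R-B
By Berlekamp's sign-expansion rule, a Blue-Red Hackenbush stalk has the value of the surreal number whose sign sequence is the edge sequence with B -> + and R -> -.
Sign sequence: +-+-+-+-+
Trace the sign expansion in the surreal number tree, starting from 0:
Edge 1: B (sign +) -> bounds (0, +inf), value = 1
Edge 2: R (sign -) -> bounds (0, 1), value = 1/2
Edge 3: B (sign +) -> bounds (1/2, 1), value = 3/4
Edge 4: R (sign -) -> bounds (1/2, 3/4), value = 5/8
Edge 5: B (sign +) -> bounds (5/8, 3/4), value = 11/16
Edge 6: R (sign -) -> bounds (5/8, 11/16), value = 21/32
Edge 7: B (sign +) -> bounds (21/32, 11/16), value = 43/64
Edge 8: R (sign -) -> bounds (21/32, 43/64), value = 85/128
Edge 9: B (sign +) -> bounds (85/128, 43/64), value = 171/256
Game value = 171/256

171/256


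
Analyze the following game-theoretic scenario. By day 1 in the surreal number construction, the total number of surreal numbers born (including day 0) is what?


Day 0: {|} = 0 is born. Count = 1.
Day n: the number of surreal numbers born by day n is 2^(n+1) - 1.
By day 0: 2^1 - 1 = 1
By day 1: 2^2 - 1 = 3
By day 1: 3 surreal numbers.

3


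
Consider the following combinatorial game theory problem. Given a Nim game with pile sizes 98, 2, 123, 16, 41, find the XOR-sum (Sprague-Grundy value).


We need the XOR (exclusive or) of all pile sizes.
After XOR-ing pile 1 (size 98): 0 XOR 98 = 98
After XOR-ing pile 2 (size 2): 98 XOR 2 = 96
After XOR-ing pile 3 (size 123): 96 XOR 123 = 27
After XOR-ing pile 4 (size 16): 27 XOR 16 = 11
After XOR-ing pile 5 (size 41): 11 XOR 41 = 34
The Nim-value of this position is 34.

34


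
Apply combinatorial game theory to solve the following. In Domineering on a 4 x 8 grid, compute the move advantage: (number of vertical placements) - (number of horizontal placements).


Board is 4 x 8 (rows x cols).
Left (vertical) placements: (rows-1) * cols = 3 * 8 = 24
Right (horizontal) placements: rows * (cols-1) = 4 * 7 = 28
Advantage = Left - Right = 24 - 28 = -4

-4


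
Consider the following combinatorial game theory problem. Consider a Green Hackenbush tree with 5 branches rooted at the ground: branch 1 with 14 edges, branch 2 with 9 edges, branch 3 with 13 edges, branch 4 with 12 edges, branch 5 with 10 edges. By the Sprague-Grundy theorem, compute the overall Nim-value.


The tree has 5 branches from the ground vertex.
In Green Hackenbush, the Nim-value of a simple path of length k is k.
Branch 1: length 14, Nim-value = 14
Branch 2: length 9, Nim-value = 9
Branch 3: length 13, Nim-value = 13
Branch 4: length 12, Nim-value = 12
Branch 5: length 10, Nim-value = 10
Total Nim-value = XOR of all branch values:
0 XOR 14 = 14
14 XOR 9 = 7
7 XOR 13 = 10
10 XOR 12 = 6
6 XOR 10 = 12
Nim-value of the tree = 12

12


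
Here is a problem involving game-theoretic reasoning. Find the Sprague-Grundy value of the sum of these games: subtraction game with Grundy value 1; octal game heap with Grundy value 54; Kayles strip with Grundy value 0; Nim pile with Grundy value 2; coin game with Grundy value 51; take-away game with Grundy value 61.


By the Sprague-Grundy theorem, the Grundy value of a sum of games is the XOR of individual Grundy values.
subtraction game: Grundy value = 1. Running XOR: 0 XOR 1 = 1
octal game heap: Grundy value = 54. Running XOR: 1 XOR 54 = 55
Kayles strip: Grundy value = 0. Running XOR: 55 XOR 0 = 55
Nim pile: Grundy value = 2. Running XOR: 55 XOR 2 = 53
coin game: Grundy value = 51. Running XOR: 53 XOR 51 = 6
take-away game: Grundy value = 61. Running XOR: 6 XOR 61 = 59
The combined Grundy value is 59.

59


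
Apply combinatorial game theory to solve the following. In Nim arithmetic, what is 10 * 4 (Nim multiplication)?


Nim multiplication is bilinear over XOR: (u XOR v) * w = (u*w) XOR (v*w).
So we split each operand into its bit components and XOR the pairwise Nim products.
10 = 2 + 8 (as XOR of powers of 2).
4 = 4 (as XOR of powers of 2).
Using the standard Nim-product table on single bits:
  2*2 = 3,   2*4 = 8,   2*8 = 12,
  4*4 = 6,   4*8 = 11,  8*8 = 13,
and  1*x = x (identity), k*l = l*k (commutative).
Pairwise Nim products:
  2 * 4 = 8
  8 * 4 = 11
XOR them: 8 XOR 11 = 3.
Result: 10 * 4 = 3 (in Nim).

3


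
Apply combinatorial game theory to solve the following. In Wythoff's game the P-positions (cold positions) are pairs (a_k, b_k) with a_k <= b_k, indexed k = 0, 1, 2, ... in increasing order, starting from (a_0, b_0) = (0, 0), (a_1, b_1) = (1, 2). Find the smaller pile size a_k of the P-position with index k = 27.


By Wythoff's theorem, a_k = floor(k * phi) and b_k = floor(k * phi^2) = a_k + k, where phi = (1 + sqrt(5))/2 is the golden ratio.
phi = (1 + sqrt(5))/2 = 1.618034
k = 27
k * phi = 27 * 1.618034 = 43.686918
a_27 = floor(k * phi) = 43

43


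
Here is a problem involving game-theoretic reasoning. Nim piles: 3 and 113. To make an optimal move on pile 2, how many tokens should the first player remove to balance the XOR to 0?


Piles: 3 and 113
Current XOR: 3 XOR 113 = 114 (non-zero, so this is an N-position).
To make the XOR zero, we need to find a move that balances the piles.
For pile 2 (size 113): target = 113 XOR 114 = 3
We reduce pile 2 from 113 to 3.
Tokens removed: 113 - 3 = 110
Verification: 3 XOR 3 = 0

110


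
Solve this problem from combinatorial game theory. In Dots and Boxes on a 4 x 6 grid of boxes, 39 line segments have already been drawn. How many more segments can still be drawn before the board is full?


Grid: 4 x 6 boxes, i.e. 5 rows and 7 columns of dots.
Horizontal edges: (rows + 1) * cols = 5 * 6 = 30
Vertical edges: rows * (cols + 1) = 4 * 7 = 28
Total edges: 30 + 28 = 58
Edges drawn: 39
Remaining: 58 - 39 = 19

19


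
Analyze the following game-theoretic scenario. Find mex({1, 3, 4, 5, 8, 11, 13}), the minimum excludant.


Set = {1, 3, 4, 5, 8, 11, 13}
0 is NOT in the set. This is the mex.
mex = 0

0


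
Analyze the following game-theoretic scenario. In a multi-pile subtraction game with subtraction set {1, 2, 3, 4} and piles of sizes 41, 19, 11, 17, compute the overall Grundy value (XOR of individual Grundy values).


Subtraction set: {1, 2, 3, 4}
For this subtraction set, G(n) = n mod 5 (period = max + 1 = 5).
Pile 1 (size 41): G(41) = 41 mod 5 = 1
Pile 2 (size 19): G(19) = 19 mod 5 = 4
Pile 3 (size 11): G(11) = 11 mod 5 = 1
Pile 4 (size 17): G(17) = 17 mod 5 = 2
Total Grundy value = XOR of all: 1 XOR 4 XOR 1 XOR 2 = 6

6


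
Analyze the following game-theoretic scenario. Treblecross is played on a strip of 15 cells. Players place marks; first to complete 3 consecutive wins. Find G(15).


Treblecross: place X on empty cells; 3-in-a-row wins.
Playing within two cells of an existing X lets the opponent win at once, so sensible play treats the cells i-2..i+2 around each X as dead. The player left with no safe cell loses, so this is a normal-play take-away game on strips of safe cells.
Placing X at cell i (0-indexed) of a strip of k safe cells leaves independent strips of sizes max(0, i-2) and max(0, k-i-3). Hence G(k) = mex{ G(max(0,i-2)) XOR G(max(0,k-i-3)) : 0 <= i < k }, with G(0) = 0.
G(1): splits (0,0):0^0=0 -> mex({0}) = 1
G(2): splits (0,0):0^0=0 -> mex({0}) = 1
G(3): splits (0,0):0^0=0 -> mex({0}) = 1
G(4): splits (0,1):0^1=1 (0,0):0^0=0 -> mex({0, 1}) = 2
G(5): splits (0,2):0^1=1 (0,1):0^1=1 (0,0):0^0=0 -> mex({0, 1}) = 2
G(6) = mex({1}) = 0
G(7) = mex({0, 1, 2}) = 3
G(8) = mex({0, 1, 2}) = 3
G(9) = mex({0, 2}) = 1
G(10) = mex({0, 2, 3}) = 1
G(11) = mex({0, 3}) = 1
G(12) = mex({1, 3}) = 0
G(13) = mex({0, 1, 2, 3}) = 4
G(14) = mex({0, 1, 2}) = 3
G(15) = mex({0, 1, 2}) = 3
Therefore G(15) = 3.

3


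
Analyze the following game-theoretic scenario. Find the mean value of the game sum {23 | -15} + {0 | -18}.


G1 = {23 | -15}, G2 = {0 | -18}
Each is a switch {a | b} with numbers a > b; its mean value is (a + b)/2, and mean value is additive over game sums: m(G1 + G2) = m(G1) + m(G2).
Mean of G1 = (23 + (-15))/2 = 8/2 = 4
Mean of G2 = (0 + (-18))/2 = -18/2 = -9
Mean of G1 + G2 = 4 + -9 = -5

-5


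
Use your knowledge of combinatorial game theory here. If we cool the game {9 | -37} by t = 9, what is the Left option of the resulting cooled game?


Original game: {9 | -37} (a switch {a | b} with a > b).
Cooling by t (for t below the temperature (a - b)/2 = 23) taxes each move by t: {a | b} cooled by t is {a - t | b + t}.
Cooling amount: t = 9
Cooled Left option: 9 - 9 = 0
Cooled Right option: -37 + 9 = -28
Cooled game: {0 | -28}
Left option = 0

0


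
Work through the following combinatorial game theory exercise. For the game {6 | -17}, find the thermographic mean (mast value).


Game = {6 | -17}, a switch {a | b} with numbers a > b.
Its thermograph has left wall a - t and right wall b + t, which meet at t = (a - b)/2, where both equal (a + b)/2. So the mast (mean value) is at (a + b)/2.
Mean = (6 + (-17))/2 = -11/2 = -11/2

-11/2


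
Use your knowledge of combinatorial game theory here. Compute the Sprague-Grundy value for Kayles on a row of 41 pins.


Kayles: a move removes 1 or 2 adjacent pins from a contiguous row.
Removing pins from a row of k leaves two independent rows (a, b) with a + b = k - 1 (one pin) or a + b = k - 2 (two pins); an end removal gives a = 0.
By Sprague-Grundy, G(k) = mex{ G(a) XOR G(b) } over all these splits. G(0) = 0.
G(1): splits (0,0):0^0=0 -> mex({0}) = 1
G(2): splits (0,1):0^1=1 (0,0):0^0=0 -> mex({0, 1}) = 2
G(3): splits (0,2):0^2=2 (1,1):1^1=0 (0,1):0^1=1 -> mex({0, 1, 2}) = 3
G(4): splits (0,3):0^3=3 (1,2):1^2=3 (0,2):0^2=2 (1,1):1^1=0 -> mex({0, 2, 3}) = 1
G(5): splits (0,4):0^1=1 (1,3):1^3=2 (2,2):2^2=0 (0,3):0^3=3 (1,2):1^2=3 -> mex({0, 1, 2, 3}) = 4
G(6) = mex({0, 1, 2, 4}) = 3
G(7) = mex({0, 1, 3, 4, 5}) = 2
G(8) = mex({0, 2, 3, 5, 6}) = 1
G(9) = mex({0, 1, 2, 3, 6, 7}) = 4
G(10) = mex({0, 1, 3, 4, 5, 7}) = 2
G(11) = mex({0, 1, 2, 3, 4, 5}) = 6
G(12) = mex({0, 1, 2, 3, 5, 6, 7}) = 4
G(13) = mex({0, 2, 3, 4, 6, 7}) = 1
G(14) = mex({0, 1, 4, 5, 6, 7}) = 2
G(15) = mex({0, 1, 2, 3, 4, 5, 6}) = 7
G(16) = mex({0, 2, 3, 5, 6, 7}) = 1
G(17) = mex({0, 1, 2, 3, 5, 6, 7}) = 4
G(18) = mex({0, 1, 2, 4, 5, 6}) = 3
G(19) = mex({0, 1, 3, 4, 5, 7}) = 2
G(20) = mex({0, 2, 3, 4, 5, 6, 7}) = 1
G(21) = mex({0, 1, 2, 3, 5, 6, 7}) = 4
G(22) = mex({0, 1, 2, 3, 4, 5, 7}) = 6
G(23) = mex({0, 1, 2, 3, 4, 5, 6}) = 7
G(24) = mex({0, 1, 2, 3, 5, 6, 7}) = 4
G(25) = mex({0, 2, 3, 4, 6, 7}) = 1
G(26) = mex({0, 1, 3, 4, 5, 6, 7}) = 2
G(27) = mex({0, 1, 2, 3, 4, 5, 6, 7}) = 8
G(28) = mex({0, 1, 2, 3, 4, 6, 7, 8}) = 5
G(29) = mex({0, 1, 2, 3, 5, 6, 7, 8, 9}) = 4
G(30) = mex({0, 1, 2, 3, 4, 5, 6, 9, 10}) = 7
G(31) = mex({0, 1, 3, 4, 5, 7, 10, 11}) = 2
G(32) = mex({0, 2, 3, 4, 5, 6, 7, 9, 11}) = 1
G(33) = mex({0, 1, 2, 3, 4, 5, 6, 7, 9, 12}) = 8
G(34) = mex({0, 1, 2, 3, 4, 5, 7, 8, 11, 12}) = 6
G(35) = mex({0, 1, 2, 3, 4, 5, 6, 8, 9, 10, 11}) = 7
G(36) = mex({0, 1, 2, 3, 5, 6, 7, 9, 10}) = 4
G(37) = mex({0, 2, 3, 4, 6, 7, 9, 10, 11, 12}) = 1
G(38) = mex({0, 1, 3, 4, 5, 6, 7, 9, 10, 11, 12}) = 2
G(39) = mex({0, 1, 2, 4, 5, 6, 7, 9, 10, 12, 14}) = 3
G(40) = mex({0, 2, 3, 4, 6, 7, 11, 12, 14}) = 1
G(41) = mex({0, 1, 2, 3, 5, 6, 7, 9, 10, 11, 12}) = 4
Therefore G(41) = 4.

4


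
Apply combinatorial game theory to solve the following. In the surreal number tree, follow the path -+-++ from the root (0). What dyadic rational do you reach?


Sign expansion: -+-++
Rule: track bounds (lo, hi), initially (-inf, +inf). On '+', the current value becomes lo and we move to the simplest number in (value, hi): value + 1 if hi = +inf, otherwise the midpoint (value + hi)/2. On '-', the current value becomes hi and we move to value - 1 if lo = -inf, otherwise the midpoint (lo + value)/2.
Start at 0.
Step 1: sign = -, move left. Bounds: (-inf, 0). Value = -1
Step 2: sign = +, move right. Bounds: (-1, 0). Value = -1/2
Step 3: sign = -, move left. Bounds: (-1, -1/2). Value = -3/4
Step 4: sign = +, move right. Bounds: (-3/4, -1/2). Value = -5/8
Step 5: sign = +, move right. Bounds: (-5/8, -1/2). Value = -9/16
The surreal number with sign expansion -+-++ is -9/16.

-9/16


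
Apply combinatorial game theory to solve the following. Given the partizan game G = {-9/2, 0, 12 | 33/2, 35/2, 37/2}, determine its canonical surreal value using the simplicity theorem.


Left options: {-9/2, 0, 12}, max = 12
Right options: {33/2, 35/2, 37/2}, min = 33/2
All options are numbers and max(Left) < min(Right), so by the simplicity theorem the value is the simplest (earliest-born) number strictly between 12 and 33/2.
Integers 13 through 16 all lie strictly between 12 and 33/2.
Among integers, the simplest (lowest birthday = smallest |n|; 0 is born on day 0, +-n on day n) is 13.
No non-integer in the interval can be simpler: if x is a non-integer in the interval, then floor(x) or ceil(x) also lies in the interval (the interval contains an integer), and both are proper prefixes of x's sign expansion, i.e. born earlier. So the game value is 13.
Game value = 13

13


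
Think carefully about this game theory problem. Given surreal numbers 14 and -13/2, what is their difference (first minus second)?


x = 14, y = -13/2
Converting to common denominator: 2
x = 28/2, y = -13/2
x - y = 14 - -13/2 = 41/2

41/2


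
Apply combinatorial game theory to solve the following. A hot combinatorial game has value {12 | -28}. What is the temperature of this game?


The game is {12 | -28}, a switch {a | b} with numbers a > b.
Cooling {a | b} by t gives {a - t | b + t}, which stops being hot when a - t = b + t, i.e. at t = (a - b)/2. So the temperature of a switch is (a - b)/2.
Temperature = (Left option - Right option) / 2
= (12 - (-28)) / 2
= 40 / 2
= 20

20


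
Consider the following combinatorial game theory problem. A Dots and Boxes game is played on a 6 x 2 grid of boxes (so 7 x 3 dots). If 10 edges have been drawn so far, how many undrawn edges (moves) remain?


Grid: 6 x 2 boxes, i.e. 7 rows and 3 columns of dots.
Horizontal edges: (rows + 1) * cols = 7 * 2 = 14
Vertical edges: rows * (cols + 1) = 6 * 3 = 18
Total edges: 14 + 18 = 32
Edges drawn: 10
Remaining: 32 - 10 = 22

22


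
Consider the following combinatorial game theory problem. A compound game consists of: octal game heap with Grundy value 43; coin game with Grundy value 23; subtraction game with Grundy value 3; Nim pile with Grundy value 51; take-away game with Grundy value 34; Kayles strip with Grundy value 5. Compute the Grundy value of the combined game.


By the Sprague-Grundy theorem, the Grundy value of a sum of games is the XOR of individual Grundy values.
octal game heap: Grundy value = 43. Running XOR: 0 XOR 43 = 43
coin game: Grundy value = 23. Running XOR: 43 XOR 23 = 60
subtraction game: Grundy value = 3. Running XOR: 60 XOR 3 = 63
Nim pile: Grundy value = 51. Running XOR: 63 XOR 51 = 12
take-away game: Grundy value = 34. Running XOR: 12 XOR 34 = 46
Kayles strip: Grundy value = 5. Running XOR: 46 XOR 5 = 43
The combined Grundy value is 43.

43


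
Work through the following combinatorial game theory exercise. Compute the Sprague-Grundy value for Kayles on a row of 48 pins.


Kayles: a move removes 1 or 2 adjacent pins from a contiguous row.
Removing pins from a row of k leaves two independent rows (a, b) with a + b = k - 1 (one pin) or a + b = k - 2 (two pins); an end removal gives a = 0.
By Sprague-Grundy, G(k) = mex{ G(a) XOR G(b) } over all these splits. G(0) = 0.
G(1): splits (0,0):0^0=0 -> mex({0}) = 1
G(2): splits (0,1):0^1=1 (0,0):0^0=0 -> mex({0, 1}) = 2
G(3): splits (0,2):0^2=2 (1,1):1^1=0 (0,1):0^1=1 -> mex({0, 1, 2}) = 3
G(4): splits (0,3):0^3=3 (1,2):1^2=3 (0,2):0^2=2 (1,1):1^1=0 -> mex({0, 2, 3}) = 1
G(5): splits (0,4):0^1=1 (1,3):1^3=2 (2,2):2^2=0 (0,3):0^3=3 (1,2):1^2=3 -> mex({0, 1, 2, 3}) = 4
G(6) = mex({0, 1, 2, 4}) = 3
G(7) = mex({0, 1, 3, 4, 5}) = 2
G(8) = mex({0, 2, 3, 5, 6}) = 1
G(9) = mex({0, 1, 2, 3, 6, 7}) = 4
G(10) = mex({0, 1, 3, 4, 5, 7}) = 2
G(11) = mex({0, 1, 2, 3, 4, 5}) = 6
G(12) = mex({0, 1, 2, 3, 5, 6, 7}) = 4
G(13) = mex({0, 2, 3, 4, 6, 7}) = 1
G(14) = mex({0, 1, 4, 5, 6, 7}) = 2
G(15) = mex({0, 1, 2, 3, 4, 5, 6}) = 7
G(16) = mex({0, 2, 3, 5, 6, 7}) = 1
G(17) = mex({0, 1, 2, 3, 5, 6, 7}) = 4
G(18) = mex({0, 1, 2, 4, 5, 6}) = 3
G(19) = mex({0, 1, 3, 4, 5, 7}) = 2
G(20) = mex({0, 2, 3, 4, 5, 6, 7}) = 1
G(21) = mex({0, 1, 2, 3, 5, 6, 7}) = 4
G(22) = mex({0, 1, 2, 3, 4, 5, 7}) = 6
G(23) = mex({0, 1, 2, 3, 4, 5, 6}) = 7
G(24) = mex({0, 1, 2, 3, 5, 6, 7}) = 4
G(25) = mex({0, 2, 3, 4, 6, 7}) = 1
G(26) = mex({0, 1, 3, 4, 5, 6, 7}) = 2
G(27) = mex({0, 1, 2, 3, 4, 5, 6, 7}) = 8
G(28) = mex({0, 1, 2, 3, 4, 6, 7, 8}) = 5
G(29) = mex({0, 1, 2, 3, 5, 6, 7, 8, 9}) = 4
G(30) = mex({0, 1, 2, 3, 4, 5, 6, 9, 10}) = 7
G(31) = mex({0, 1, 3, 4, 5, 7, 10, 11}) = 2
G(32) = mex({0, 2, 3, 4, 5, 6, 7, 9, 11}) = 1
G(33) = mex({0, 1, 2, 3, 4, 5, 6, 7, 9, 12}) = 8
G(34) = mex({0, 1, 2, 3, 4, 5, 7, 8, 11, 12}) = 6
G(35) = mex({0, 1, 2, 3, 4, 5, 6, 8, 9, 10, 11}) = 7
G(36) = mex({0, 1, 2, 3, 5, 6, 7, 9, 10}) = 4
G(37) = mex({0, 2, 3, 4, 6, 7, 9, 10, 11, 12}) = 1
G(38) = mex({0, 1, 3, 4, 5, 6, 7, 9, 10, 11, 12}) = 2
G(39) = mex({0, 1, 2, 4, 5, 6, 7, 9, 10, 12, 14}) = 3
G(40) = mex({0, 2, 3, 4, 6, 7, 11, 12, 14}) = 1
G(41) = mex({0, 1, 2, 3, 5, 6, 7, 9, 10, 11, 12}) = 4
G(42) = mex({0, 1, 2, 3, 4, 5, 6, 9, 10}) = 7
G(43) = mex({0, 1, 3, 4, 5, 7, 9, 10, 12, 15}) = 2
G(44) = mex({0, 2, 3, 4, 5, 6, 7, 9, 10, 12, 15}) = 1
G(45) = mex({0, 1, 2, 3, 4, 5, 6, 7, 9, 10, 12, 14}) = 8
G(46) = mex({0, 1, 3, 4, 5, 7, 8, 11, 12, 14}) = 2
G(47) = mex({0, 1, 2, 3, 4, 5, 6, 8, 9, 10, 11, 12}) = 7
G(48) = mex({0, 1, 2, 3, 5, 6, 7, 9, 10}) = 4
Therefore G(48) = 4.

4


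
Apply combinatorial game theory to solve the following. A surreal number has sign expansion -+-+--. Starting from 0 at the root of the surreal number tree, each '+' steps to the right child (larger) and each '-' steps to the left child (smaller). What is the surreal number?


Sign expansion: -+-+--
Rule: track bounds (lo, hi), initially (-inf, +inf). On '+', the current value becomes lo and we move to the simplest number in (value, hi): value + 1 if hi = +inf, otherwise the midpoint (value + hi)/2. On '-', the current value becomes hi and we move to value - 1 if lo = -inf, otherwise the midpoint (lo + value)/2.
Start at 0.
Step 1: sign = -, move left. Bounds: (-inf, 0). Value = -1
Step 2: sign = +, move right. Bounds: (-1, 0). Value = -1/2
Step 3: sign = -, move left. Bounds: (-1, -1/2). Value = -3/4
Step 4: sign = +, move right. Bounds: (-3/4, -1/2). Value = -5/8
Step 5: sign = -, move left. Bounds: (-3/4, -5/8). Value = -11/16
Step 6: sign = -, move left. Bounds: (-3/4, -11/16). Value = -23/32
The surreal number with sign expansion -+-+-- is -23/32.

-23/32


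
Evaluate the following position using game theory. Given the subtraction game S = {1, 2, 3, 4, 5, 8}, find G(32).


The subtraction set is S = {1, 2, 3, 4, 5, 8}.
G(k) = mex{ G(k - s) : s in S, s <= k }. We compute iteratively: G(0) = 0.
G(1) = mex({0}) = 1
G(2) = mex({0, 1}) = 2
G(3) = mex({0, 1, 2}) = 3
G(4) = mex({0, 1, 2, 3}) = 4
G(5) = mex({0, 1, 2, 3, 4}) = 5
G(6) = mex({1, 2, 3, 4, 5}) = 0
G(7) = mex({0, 2, 3, 4, 5}) = 1
G(8) = mex({0, 1, 3, 4, 5}) = 2
G(9) = mex({0, 1, 2, 4, 5}) = 3
G(10) = mex({0, 1, 2, 3, 5}) = 4
G(11) = mex({0, 1, 2, 3, 4}) = 5
G(12) = mex({1, 2, 3, 4, 5}) = 0
G(13) = mex({0, 2, 3, 4, 5}) = 1
Observe that G(6)..G(13) = 0, 1, 2, 3, 4, 5, 0, 1 repeats G(0)..G(7) = 0, 1, 2, 3, 4, 5, 0, 1.
For k >= max(S) = 8, G(k) is determined by the previous 8 values G(k-8)..G(k-1); a window of 8 consecutive values has recurred shifted by 6, so by induction G(k + 6) = G(k) for all k >= 0: the sequence is periodic from the start with period 6.
One period: G(0..5) = 0, 1, 2, 3, 4, 5.
32 mod 6 = 2, so G(32) = G(2) = 2.

2


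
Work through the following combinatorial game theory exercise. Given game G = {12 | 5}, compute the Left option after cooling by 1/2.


Original game: {12 | 5} (a switch {a | b} with a > b).
Cooling by t (for t below the temperature (a - b)/2 = 7/2) taxes each move by t: {a | b} cooled by t is {a - t | b + t}.
Cooling amount: t = 1/2
Cooled Left option: 12 - 1/2 = 23/2
Cooled Right option: 5 + 1/2 = 11/2
Cooled game: {23/2 | 11/2}
Left option = 23/2

23/2


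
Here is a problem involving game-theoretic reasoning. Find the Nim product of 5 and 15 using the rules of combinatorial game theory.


Nim multiplication is bilinear over XOR: (u XOR v) * w = (u*w) XOR (v*w).
So we split each operand into its bit components and XOR the pairwise Nim products.
5 = 1 + 4 (as XOR of powers of 2).
15 = 1 + 2 + 4 + 8 (as XOR of powers of 2).
Using the standard Nim-product table on single bits:
  2*2 = 3,   2*4 = 8,   2*8 = 12,
  4*4 = 6,   4*8 = 11,  8*8 = 13,
and  1*x = x (identity), k*l = l*k (commutative).
Pairwise Nim products:
  1 * 1 = 1
  1 * 2 = 2
  1 * 4 = 4
  1 * 8 = 8
  4 * 1 = 4
  4 * 2 = 8
  4 * 4 = 6
  4 * 8 = 11
XOR them: 1 XOR 2 XOR 4 XOR 8 XOR 4 XOR 8 XOR 6 XOR 11 = 14.
Result: 5 * 15 = 14 (in Nim).

14


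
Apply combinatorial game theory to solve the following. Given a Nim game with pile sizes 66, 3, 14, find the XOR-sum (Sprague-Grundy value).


We need the XOR (exclusive or) of all pile sizes.
After XOR-ing pile 1 (size 66): 0 XOR 66 = 66
After XOR-ing pile 2 (size 3): 66 XOR 3 = 65
After XOR-ing pile 3 (size 14): 65 XOR 14 = 79
The Nim-value of this position is 79.

79


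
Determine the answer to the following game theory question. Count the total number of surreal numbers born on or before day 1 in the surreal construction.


Day 0: {|} = 0 is born. Count = 1.
Day n: the number of surreal numbers born by day n is 2^(n+1) - 1.
By day 0: 2^1 - 1 = 1
By day 1: 2^2 - 1 = 3
By day 1: 3 surreal numbers.

3


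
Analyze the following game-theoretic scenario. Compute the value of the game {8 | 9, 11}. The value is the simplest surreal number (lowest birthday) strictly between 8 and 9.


Left options: {8}, max = 8
Right options: {9, 11}, min = 9
All options are numbers and max(Left) < min(Right), so by the simplicity theorem the value is the simplest (earliest-born) number strictly between 8 and 9.
No integer lies strictly between 8 and 9, so the value is the dyadic rational m/2^k in the interval with the smallest k (then m odd); search k = 1, 2, ...:
Denominator 2: 17/2 lies strictly between 8 and 9 -- found.
The simplest number in the interval is 17/2.
Game value = 17/2

17/2


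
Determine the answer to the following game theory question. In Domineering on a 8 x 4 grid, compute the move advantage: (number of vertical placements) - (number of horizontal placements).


Board is 8 x 4 (rows x cols).
Left (vertical) placements: (rows-1) * cols = 7 * 4 = 28
Right (horizontal) placements: rows * (cols-1) = 8 * 3 = 24
Advantage = Left - Right = 28 - 24 = 4

4


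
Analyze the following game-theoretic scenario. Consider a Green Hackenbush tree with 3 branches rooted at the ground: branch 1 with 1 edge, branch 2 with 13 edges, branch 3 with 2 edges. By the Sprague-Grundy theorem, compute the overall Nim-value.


The tree has 3 branches from the ground vertex.
In Green Hackenbush, the Nim-value of a simple path of length k is k.
Branch 1: length 1, Nim-value = 1
Branch 2: length 13, Nim-value = 13
Branch 3: length 2, Nim-value = 2
Total Nim-value = XOR of all branch values:
0 XOR 1 = 1
1 XOR 13 = 12
12 XOR 2 = 14
Nim-value of the tree = 14

14


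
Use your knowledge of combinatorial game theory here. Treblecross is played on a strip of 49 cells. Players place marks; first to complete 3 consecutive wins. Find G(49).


Treblecross: place X on empty cells; 3-in-a-row wins.
Playing within two cells of an existing X lets the opponent win at once, so sensible play treats the cells i-2..i+2 around each X as dead. The player left with no safe cell loses, so this is a normal-play take-away game on strips of safe cells.
Placing X at cell i (0-indexed) of a strip of k safe cells leaves independent strips of sizes max(0, i-2) and max(0, k-i-3). Hence G(k) = mex{ G(max(0,i-2)) XOR G(max(0,k-i-3)) : 0 <= i < k }, with G(0) = 0.
G(1): splits (0,0):0^0=0 -> mex({0}) = 1
G(2): splits (0,0):0^0=0 -> mex({0}) = 1
G(3): splits (0,0):0^0=0 -> mex({0}) = 1
G(4): splits (0,1):0^1=1 (0,0):0^0=0 -> mex({0, 1}) = 2
G(5): splits (0,2):0^1=1 (0,1):0^1=1 (0,0):0^0=0 -> mex({0, 1}) = 2
G(6) = mex({1}) = 0
G(7) = mex({0, 1, 2}) = 3
G(8) = mex({0, 1, 2}) = 3
G(9) = mex({0, 2}) = 1
G(10) = mex({0, 2, 3}) = 1
G(11) = mex({0, 3}) = 1
G(12) = mex({1, 3}) = 0
G(13) = mex({0, 1, 2, 3}) = 4
G(14) = mex({0, 1, 2}) = 3
G(15) = mex({0, 1, 2}) = 3
G(16) = mex({0, 1, 2, 4}) = 3
G(17) = mex({0, 1, 3, 4}) = 2
G(18) = mex({0, 1, 3, 4}) = 2
G(19) = mex({0, 1, 3, 5}) = 2
G(20) = mex({0, 1, 2, 3, 5}) = 4
G(21) = mex({0, 1, 2, 3, 5}) = 4
G(22) = mex({1, 2, 6}) = 0
G(23) = mex({0, 1, 2, 3, 4, 6}) = 5
G(24) = mex({0, 1, 2, 3, 4}) = 5
G(25) = mex({0, 1, 3, 4, 7}) = 2
G(26) = mex({0, 1, 3, 4, 5, 7}) = 2
G(27) = mex({0, 1, 3, 5}) = 2
G(28) = mex({0, 1, 2, 5}) = 3
G(29) = mex({0, 1, 2, 4, 5, 6}) = 3
G(30) = mex({1, 2, 4, 6}) = 0
G(31) = mex({0, 1, 2, 3, 4, 6}) = 5
G(32) = mex({1, 2, 3, 4, 7}) = 0
G(33) = mex({0, 3, 7}) = 1
G(34) = mex({0, 2, 3, 5, 7}) = 1
G(35) = mex({0, 2, 3, 5, 6}) = 1
G(36) = mex({0, 1, 2, 5, 6}) = 3
G(37) = mex({0, 1, 2, 4, 5, 6}) = 3
G(38) = mex({0, 1, 2, 4}) = 3
G(39) = mex({0, 1, 2, 3, 4, 7}) = 5
G(40) = mex({0, 1, 2, 3, 4, 5, 7}) = 6
G(41) = mex({0, 1, 2, 3, 5, 7}) = 4
G(42) = mex({0, 1, 2, 3, 5, 6, 7}) = 4
G(43) = mex({0, 2, 3, 5, 6}) = 1
G(44) = mex({1, 2, 3, 4, 5, 6}) = 0
G(45) = mex({0, 1, 2, 3, 4, 6, 7}) = 5
G(46) = mex({0, 1, 2, 3, 4, 7}) = 5
G(47) = mex({0, 1, 2, 3, 4, 5, 7}) = 6
G(48) = mex({0, 1, 2, 3, 4, 5, 7}) = 6
G(49) = mex({0, 1, 3, 4, 5, 7}) = 2
Therefore G(49) = 2.

2


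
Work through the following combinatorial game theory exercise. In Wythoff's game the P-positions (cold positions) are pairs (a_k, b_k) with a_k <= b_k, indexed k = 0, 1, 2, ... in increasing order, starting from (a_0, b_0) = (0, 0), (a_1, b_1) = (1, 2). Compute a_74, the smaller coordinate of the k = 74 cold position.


By Wythoff's theorem, a_k = floor(k * phi) and b_k = floor(k * phi^2) = a_k + k, where phi = (1 + sqrt(5))/2 is the golden ratio.
phi = (1 + sqrt(5))/2 = 1.618034
k = 74
k * phi = 74 * 1.618034 = 119.734515
a_74 = floor(k * phi) = 119

119


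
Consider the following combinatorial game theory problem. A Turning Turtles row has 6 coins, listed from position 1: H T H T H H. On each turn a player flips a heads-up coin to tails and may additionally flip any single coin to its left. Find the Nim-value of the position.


Coins: H T H T H H
Key fact: a single head at position k behaves exactly like a Nim heap of size k (turning it to T and optionally flipping a coin at j < k corresponds to moving the heap from k to j, or to 0), and heads combine as a disjunctive sum (two heads at the same place would cancel, matching j XOR j = 0). So the Nim-value is the XOR of the 1-indexed positions of the heads.
Face-up positions (1-indexed): [1, 3, 5, 6]
XOR 0 with 1: 0 XOR 1 = 1
XOR 1 with 3: 1 XOR 3 = 2
XOR 2 with 5: 2 XOR 5 = 7
XOR 7 with 6: 7 XOR 6 = 1
Nim-value = 1

1


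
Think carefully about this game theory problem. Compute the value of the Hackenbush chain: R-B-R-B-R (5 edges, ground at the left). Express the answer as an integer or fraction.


Edges (from ground): R-B-R-B-R
By Berlekamp's sign-expansion rule, a Blue-Red Hackenbush stalk has the value of the surreal number whose sign sequence is the edge sequence with B -> + and R -> -.
Sign sequence: -+-+-
Trace the sign expansion in the surreal number tree, starting from 0:
Edge 1: R (sign -) -> bounds (-inf, 0), value = -1
Edge 2: B (sign +) -> bounds (-1, 0), value = -1/2
Edge 3: R (sign -) -> bounds (-1, -1/2), value = -3/4
Edge 4: B (sign +) -> bounds (-3/4, -1/2), value = -5/8
Edge 5: R (sign -) -> bounds (-3/4, -5/8), value = -11/16
Game value = -11/16

-11/16
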